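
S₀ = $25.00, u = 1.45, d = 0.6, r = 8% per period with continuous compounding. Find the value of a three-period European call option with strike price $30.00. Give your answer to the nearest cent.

$7.19

Risk-neutral probability p = (e^0.08 − 0.6)/(1.45 − 0.6) = 0.4833/0.8500 = 0.5686
Terminal stock prices: S_uuu = 76.22, S_uud = 31.54, S_udd = 13.05, S_ddd = 5.4
Terminal payoffs (S − K): max(46.22, 0) = 46.22, max(1.537, 0) = 1.537, max(-16.95, 0) = 0, max(-24.6, 0) = 0
Node uu (S = 52.56): V_uu = e^(−0.08)·[0.5686·46.2156 + 0.4314·1.5375] = 24.8690
Node ud (S = 21.75): V_ud = e^(−0.08)·[0.5686·1.5375 + 0.4314·0.0000] = 0.8070
Node dd (S = 9): V_dd = e^(−0.08)·[0.5686·0.0000 + 0.4314·0.0000] = 0.0000
Node u (S = 36.25): V_u = e^(−0.08)·[0.5686·24.8690 + 0.4314·0.8070] = 13.3741
Node d (S = 15): V_d = e^(−0.08)·[0.5686·0.8070 + 0.4314·0.0000] = 0.4235
Node 0 (S = 25): V_0 = e^(−0.08)·[0.5686·13.3741 + 0.4314·0.4235] = 7.1882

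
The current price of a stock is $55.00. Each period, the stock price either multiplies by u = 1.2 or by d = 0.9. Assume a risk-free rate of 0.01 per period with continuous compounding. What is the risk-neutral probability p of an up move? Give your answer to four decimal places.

Risk-neutral probability p = (e^0.01 − 0.9)/(1.2 − 0.9) = 0.1101/0.3000 = 0.3668

p = 0.3668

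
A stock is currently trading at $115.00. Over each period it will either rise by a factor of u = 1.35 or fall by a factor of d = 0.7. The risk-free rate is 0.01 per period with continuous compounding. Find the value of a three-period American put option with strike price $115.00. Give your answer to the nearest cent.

Risk-neutral probability p = (e^0.01 − 0.7)/(1.35 − 0.7) = 0.3101/0.6500 = 0.4770
Terminal stock prices: S_uuu = 282.9, S_uud = 146.7, S_udd = 76.07, S_ddd = 39.44
Terminal payoffs (K − S): max(-167.9, 0) = 0, max(-31.71, 0) = 0, max(38.93, 0) = 38.93, max(75.56, 0) = 75.56
Node uu (S = 209.6): continuation = e^(−0.01)·[0.4770·0.0000 + 0.5230·0.0000] = 0.0000; exercise value = 0.0000 ≤ continuation, so V_uu = 0.0000
Node ud (S = 108.7): continuation = e^(−0.01)·[0.4770·0.0000 + 0.5230·38.9275] = 20.1565; exercise value = 6.3250 ≤ continuation, so V_ud = 20.1565
Node dd (S = 56.35): continuation = e^(−0.01)·[0.4770·38.9275 + 0.5230·75.5550] = 57.5057; exercise value = 58.6500 > continuation, so V_dd = 58.6500 (exercise)
Node u (S = 155.2): continuation = e^(−0.01)·[0.4770·0.0000 + 0.5230·20.1565] = 10.4369; exercise value = 0.0000 ≤ continuation, so V_u = 10.4369
Node d (S = 80.5): continuation = e^(−0.01)·[0.4770·20.1565 + 0.5230·58.6500] = 39.8877; exercise value = 34.5000 ≤ continuation, so V_d = 39.8877
Node 0 (S = 115): continuation = e^(−0.01)·[0.4770·10.4369 + 0.5230·39.8877] = 25.5826; exercise value = 0.0000 ≤ continuation, so V_0 = 25.5826

$25.58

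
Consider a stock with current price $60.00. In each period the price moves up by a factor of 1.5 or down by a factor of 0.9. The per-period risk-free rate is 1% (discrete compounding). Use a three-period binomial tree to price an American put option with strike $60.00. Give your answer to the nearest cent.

Risk-neutral probability p = (1 + 0.01 − 0.9)/(1.5 − 0.9) = 0.1100/0.6000 = 0.1833
Terminal stock prices: S_uuu = 202.5, S_uud = 121.5, S_udd = 72.9, S_ddd = 43.74
Terminal payoffs (K − S): max(-142.5, 0) = 0, max(-61.5, 0) = 0, max(-12.9, 0) = 0, max(16.26, 0) = 16.26
Node uu (S = 135): continuation = 1/1.01·[0.1833·0.0000 + 0.8167·0.0000] = 0.0000; exercise value = 0.0000 ≤ continuation, so V_uu = 0.0000
Node ud (S = 81): continuation = 1/1.01·[0.1833·0.0000 + 0.8167·0.0000] = 0.0000; exercise value = 0.0000 ≤ continuation, so V_ud = 0.0000
Node dd (S = 48.6): continuation = 1/1.01·[0.1833·0.0000 + 0.8167·16.2600] = 13.1475; exercise value = 11.4000 ≤ continuation, so V_dd = 13.1475
Node u (S = 90): continuation = 1/1.01·[0.1833·0.0000 + 0.8167·0.0000] = 0.0000; exercise value = 0.0000 ≤ continuation, so V_u = 0.0000
Node d (S = 54): continuation = 1/1.01·[0.1833·0.0000 + 0.8167·13.1475] = 10.6308; exercise value = 6.0000 ≤ continuation, so V_d = 10.6308
Node 0 (S = 60): continuation = 1/1.01·[0.1833·0.0000 + 0.8167·10.6308] = 8.5959; exercise value = 0.0000 ≤ continuation, so V_0 = 8.5959

$8.60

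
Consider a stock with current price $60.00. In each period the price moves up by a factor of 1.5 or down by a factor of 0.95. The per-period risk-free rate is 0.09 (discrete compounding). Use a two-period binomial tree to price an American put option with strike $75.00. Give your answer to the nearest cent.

Risk-neutral probability p = (1 + 0.09 − 0.95)/(1.5 − 0.95) = 0.1400/0.5500 = 0.2545
Terminal stock prices: S_uu = 135, S_ud = 85.5, S_dd = 54.15
Terminal payoffs (K − S): max(-60, 0) = 0, max(-10.5, 0) = 0, max(20.85, 0) = 20.85
Node u (S = 90): continuation = 1/1.09·[0.2545·0.0000 + 0.7455·0.0000] = 0.0000; exercise value = 0.0000 ≤ continuation, so V_u = 0.0000
Node d (S = 57): continuation = 1/1.09·[0.2545·0.0000 + 0.7455·20.8500] = 14.2594; exercise value = 18.0000 > continuation, so V_d = 18.0000 (exercise)
Node 0 (S = 60): continuation = 1/1.09·[0.2545·0.0000 + 0.7455·18.0000] = 12.3103; exercise value = 15.0000 > continuation, so V_0 = 15.0000 (exercise)

$15.00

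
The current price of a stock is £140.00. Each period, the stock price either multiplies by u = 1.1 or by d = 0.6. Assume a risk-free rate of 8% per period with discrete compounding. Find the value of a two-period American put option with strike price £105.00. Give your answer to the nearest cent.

£1.19

Risk-neutral probability p = (1 + 0.08 − 0.6)/(1.1 − 0.6) = 0.4800/0.5000 = 0.9600
Terminal stock prices: S_uu = 169.4, S_ud = 92.4, S_dd = 50.4
Terminal payoffs (K − S): max(-64.4, 0) = 0, max(12.6, 0) = 12.6, max(54.6, 0) = 54.6
Node u (S = 154): continuation = 1/1.08·[0.9600·0.0000 + 0.0400·12.6000] = 0.4667; exercise value = 0.0000 ≤ continuation, so V_u = 0.4667
Node d (S = 84): continuation = 1/1.08·[0.9600·12.6000 + 0.0400·54.6000] = 13.2222; exercise value = 21.0000 > continuation, so V_d = 21.0000 (exercise)
Node 0 (S = 140): continuation = 1/1.08·[0.9600·0.4667 + 0.0400·21.0000] = 1.1926; exercise value = 0.0000 ≤ continuation, so V_0 = 1.1926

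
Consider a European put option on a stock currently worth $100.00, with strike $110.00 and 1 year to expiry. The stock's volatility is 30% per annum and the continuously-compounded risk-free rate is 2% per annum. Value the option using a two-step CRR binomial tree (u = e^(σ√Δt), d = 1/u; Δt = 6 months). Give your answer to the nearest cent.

CRR parameters: u = e^(σ√Δt) = e^(0.3·√0.5) = 1.2363, d = 1/u = 0.8089
Per-period rate: rΔt = 0.02·0.5 = 0.01, so R = e^0.01 = 1.0101
Risk-neutral probability p = (e^0.01 − 0.8089)/(1.2363 − 0.8089) = 0.2012/0.4275 = 0.4707
Terminal stock prices: S_uu = 152.8, S_ud = 100, S_dd = 65.43
Terminal payoffs (K − S): max(-42.85, 0) = 0, max(10, 0) = 10, max(44.57, 0) = 44.57
Node u (S = 123.6): V_u = e^(−0.01)·[0.4707·0.0000 + 0.5293·10.0000] = 5.2406
Node d (S = 80.89): V_d = e^(−0.01)·[0.4707·10.0000 + 0.5293·44.5749] = 28.0197
Node 0 (S = 100): V_0 = e^(−0.01)·[0.4707·5.2406 + 0.5293·28.0197] = 17.1260

$17.13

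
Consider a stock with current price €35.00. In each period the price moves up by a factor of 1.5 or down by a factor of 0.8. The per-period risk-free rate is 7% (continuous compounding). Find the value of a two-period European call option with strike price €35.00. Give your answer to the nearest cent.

Risk-neutral probability p = (e^0.07 − 0.8)/(1.5 − 0.8) = 0.2725/0.7000 = 0.3893
Terminal stock prices: S_uu = 78.75, S_ud = 42, S_dd = 22.4
Terminal payoffs (S − K): max(43.75, 0) = 43.75, max(7, 0) = 7, max(-12.6, 0) = 0
Node u (S = 52.5): V_u = e^(−0.07)·[0.3893·43.7500 + 0.6107·7.0000] = 19.8662
Node d (S = 28): V_d = e^(−0.07)·[0.3893·7.0000 + 0.6107·0.0000] = 2.5408
Node 0 (S = 35): V_0 = e^(−0.07)·[0.3893·19.8662 + 0.6107·2.5408] = 8.6578

€8.66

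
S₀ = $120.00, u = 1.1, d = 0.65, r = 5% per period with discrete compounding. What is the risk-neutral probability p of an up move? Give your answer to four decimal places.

Risk-neutral probability p = (1 + 0.05 − 0.65)/(1.1 − 0.65) = 0.4000/0.4500 = 0.8889

p = 0.8889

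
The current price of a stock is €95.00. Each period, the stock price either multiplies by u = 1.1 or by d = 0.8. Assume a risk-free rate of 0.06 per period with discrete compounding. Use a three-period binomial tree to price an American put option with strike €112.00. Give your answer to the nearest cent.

€17.00

Risk-neutral probability p = (1 + 0.06 − 0.8)/(1.1 − 0.8) = 0.2600/0.3000 = 0.8667
Terminal stock prices: S_uuu = 126.4, S_uud = 91.96, S_udd = 66.88, S_ddd = 48.64
Terminal payoffs (K − S): max(-14.45, 0) = 0, max(20.04, 0) = 20.04, max(45.12, 0) = 45.12, max(63.36, 0) = 63.36
Node uu (S = 115): continuation = 1/1.06·[0.8667·0.0000 + 0.1333·20.0400] = 2.5208; exercise value = 0.0000 ≤ continuation, so V_uu = 2.5208
Node ud (S = 83.6): continuation = 1/1.06·[0.8667·20.0400 + 0.1333·45.1200] = 22.0604; exercise value = 28.4000 > continuation, so V_ud = 28.4000 (exercise)
Node dd (S = 60.8): continuation = 1/1.06·[0.8667·45.1200 + 0.1333·63.3600] = 44.8604; exercise value = 51.2000 > continuation, so V_dd = 51.2000 (exercise)
Node u (S = 104.5): continuation = 1/1.06·[0.8667·2.5208 + 0.1333·28.4000] = 5.6333; exercise value = 7.5000 > continuation, so V_u = 7.5000 (exercise)
Node d (S = 76): continuation = 1/1.06·[0.8667·28.4000 + 0.1333·51.2000] = 29.6604; exercise value = 36.0000 > continuation, so V_d = 36.0000 (exercise)
Node 0 (S = 95): continuation = 1/1.06·[0.8667·7.5000 + 0.1333·36.0000] = 10.6604; exercise value = 17.0000 > continuation, so V_0 = 17.0000 (exercise)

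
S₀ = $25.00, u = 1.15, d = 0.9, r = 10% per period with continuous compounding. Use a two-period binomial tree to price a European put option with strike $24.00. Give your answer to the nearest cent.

$0.10

Risk-neutral probability p = (e^0.1 − 0.9)/(1.15 − 0.9) = 0.2052/0.2500 = 0.8207
Terminal stock prices: S_uu = 33.06, S_ud = 25.87, S_dd = 20.25
Terminal payoffs (K − S): max(-9.062, 0) = 0, max(-1.875, 0) = 0, max(3.75, 0) = 3.75
Node u (S = 28.75): V_u = e^(−0.1)·[0.8207·0.0000 + 0.1793·0.0000] = 0.0000
Node d (S = 22.5): V_d = e^(−0.1)·[0.8207·0.0000 + 0.1793·3.7500] = 0.6084
Node 0 (S = 25): V_0 = e^(−0.1)·[0.8207·0.0000 + 0.1793·0.6084] = 0.0987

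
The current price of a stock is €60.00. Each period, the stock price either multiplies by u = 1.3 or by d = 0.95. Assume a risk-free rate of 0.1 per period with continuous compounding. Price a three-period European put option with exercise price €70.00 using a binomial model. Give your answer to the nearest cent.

€2.37

Risk-neutral probability p = (e^0.1 − 0.95)/(1.3 − 0.95) = 0.1552/0.3500 = 0.4433
Terminal stock prices: S_uuu = 131.8, S_uud = 96.33, S_udd = 70.39, S_ddd = 51.44
Terminal payoffs (K − S): max(-61.82, 0) = 0, max(-26.33, 0) = 0, max(-0.395, 0) = 0, max(18.56, 0) = 18.56
Node uu (S = 101.4): V_uu = e^(−0.1)·[0.4433·0.0000 + 0.5567·0.0000] = 0.0000
Node ud (S = 74.1): V_ud = e^(−0.1)·[0.4433·0.0000 + 0.5567·0.0000] = 0.0000
Node dd (S = 54.15): V_dd = e^(−0.1)·[0.4433·0.0000 + 0.5567·18.5575] = 9.3471
Node u (S = 78): V_u = e^(−0.1)·[0.4433·0.0000 + 0.5567·0.0000] = 0.0000
Node d (S = 57): V_d = e^(−0.1)·[0.4433·0.0000 + 0.5567·9.3471] = 4.7080
Node 0 (S = 60): V_0 = e^(−0.1)·[0.4433·0.0000 + 0.5567·4.7080] = 2.3713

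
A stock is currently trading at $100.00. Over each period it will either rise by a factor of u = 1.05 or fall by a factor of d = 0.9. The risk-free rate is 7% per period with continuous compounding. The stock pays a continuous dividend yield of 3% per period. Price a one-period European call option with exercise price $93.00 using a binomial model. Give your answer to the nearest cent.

Per-period risk-free factor R = e^0.07 = 1.0725; dividend-adjusted growth = e^(0.07−0.03) = 1.0408.
Risk-neutral probability p = (1.0408 − 0.9)/(1.05 − 0.9) = 0.1408/0.1500 = 0.9387
Terminal stock prices: S_u = 105, S_d = 90
Terminal payoffs (S − K): max(12, 0) = 12, max(-3, 0) = 0
Node 0 (S = 100): V_0 = e^(−0.07)·[0.9387·12.0000 + 0.0613·0.0000] = 10.5033

$10.50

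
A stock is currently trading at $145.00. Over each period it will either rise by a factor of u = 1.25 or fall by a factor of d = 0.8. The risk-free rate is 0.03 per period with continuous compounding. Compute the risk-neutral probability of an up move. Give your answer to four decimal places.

p = 0.5121

Risk-neutral probability p = (e^0.03 − 0.8)/(1.25 − 0.8) = 0.2305/0.4500 = 0.5121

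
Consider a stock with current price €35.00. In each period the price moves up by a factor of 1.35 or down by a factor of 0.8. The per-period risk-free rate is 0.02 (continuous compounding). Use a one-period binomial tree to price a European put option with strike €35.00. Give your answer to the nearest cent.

€4.11

Risk-neutral probability p = (e^0.02 − 0.8)/(1.35 − 0.8) = 0.2202/0.5500 = 0.4004
Terminal stock prices: S_u = 47.25, S_d = 28
Terminal payoffs (K − S): max(-12.25, 0) = 0, max(7, 0) = 7
Node 0 (S = 35): V_0 = e^(−0.02)·[0.4004·0.0000 + 0.5996·7.0000] = 4.1143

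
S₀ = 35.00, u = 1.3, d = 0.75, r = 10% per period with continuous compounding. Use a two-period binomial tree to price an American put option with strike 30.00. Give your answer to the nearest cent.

1.20

Risk-neutral probability p = (e^0.1 − 0.75)/(1.3 − 0.75) = 0.3552/0.5500 = 0.6458
Terminal stock prices: S_uu = 59.15, S_ud = 34.12, S_dd = 19.69
Terminal payoffs (K − S): max(-29.15, 0) = 0, max(-4.125, 0) = 0, max(10.31, 0) = 10.31
Node u (S = 45.5): continuation = e^(−0.1)·[0.6458·0.0000 + 0.3542·0.0000] = 0.0000; exercise value = 0.0000 ≤ continuation, so V_u = 0.0000
Node d (S = 26.25): continuation = e^(−0.1)·[0.6458·0.0000 + 0.3542·10.3125] = 3.3054; exercise value = 3.7500 > continuation, so V_d = 3.7500 (exercise)
Node 0 (S = 35): continuation = e^(−0.1)·[0.6458·0.0000 + 0.3542·3.7500] = 1.2020; exercise value = 0.0000 ≤ continuation, so V_0 = 1.2020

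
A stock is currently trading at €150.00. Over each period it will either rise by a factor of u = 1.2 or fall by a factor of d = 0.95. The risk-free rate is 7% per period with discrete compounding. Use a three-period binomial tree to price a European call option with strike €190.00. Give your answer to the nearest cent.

€10.71

Risk-neutral probability p = (1 + 0.07 − 0.95)/(1.2 − 0.95) = 0.1200/0.2500 = 0.4800
Terminal stock prices: S_uuu = 259.2, S_uud = 205.2, S_udd = 162.4, S_ddd = 128.6
Terminal payoffs (S − K): max(69.2, 0) = 69.2, max(15.2, 0) = 15.2, max(-27.55, 0) = 0, max(-61.39, 0) = 0
Node uu (S = 216): V_uu = 1/1.07·[0.4800·69.2000 + 0.5200·15.2000] = 38.4299
Node ud (S = 171): V_ud = 1/1.07·[0.4800·15.2000 + 0.5200·0.0000] = 6.8187
Node dd (S = 135.4): V_dd = 1/1.07·[0.4800·0.0000 + 0.5200·0.0000] = 0.0000
Node u (S = 180): V_u = 1/1.07·[0.4800·38.4299 + 0.5200·6.8187] = 20.5533
Node d (S = 142.5): V_d = 1/1.07·[0.4800·6.8187 + 0.5200·0.0000] = 3.0589
Node 0 (S = 150): V_0 = 1/1.07·[0.4800·20.5533 + 0.5200·3.0589] = 10.7067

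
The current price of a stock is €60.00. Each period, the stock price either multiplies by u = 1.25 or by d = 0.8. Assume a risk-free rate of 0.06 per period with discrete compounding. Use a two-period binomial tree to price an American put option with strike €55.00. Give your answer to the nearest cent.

€2.79

Risk-neutral probability p = (1 + 0.06 − 0.8)/(1.25 − 0.8) = 0.2600/0.4500 = 0.5778
Terminal stock prices: S_uu = 93.75, S_ud = 60, S_dd = 38.4
Terminal payoffs (K − S): max(-38.75, 0) = 0, max(-5, 0) = 0, max(16.6, 0) = 16.6
Node u (S = 75): continuation = 1/1.06·[0.5778·0.0000 + 0.4222·0.0000] = 0.0000; exercise value = 0.0000 ≤ continuation, so V_u = 0.0000
Node d (S = 48): continuation = 1/1.06·[0.5778·0.0000 + 0.4222·16.6000] = 6.6122; exercise value = 7.0000 > continuation, so V_d = 7.0000 (exercise)
Node 0 (S = 60): continuation = 1/1.06·[0.5778·0.0000 + 0.4222·7.0000] = 2.7883; exercise value = 0.0000 ≤ continuation, so V_0 = 2.7883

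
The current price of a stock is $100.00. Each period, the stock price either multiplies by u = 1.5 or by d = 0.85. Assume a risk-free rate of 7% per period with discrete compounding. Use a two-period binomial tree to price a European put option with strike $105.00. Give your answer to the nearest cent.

$12.52

Risk-neutral probability p = (1 + 0.07 − 0.85)/(1.5 − 0.85) = 0.2200/0.6500 = 0.3385
Terminal stock prices: S_uu = 225, S_ud = 127.5, S_dd = 72.25
Terminal payoffs (K − S): max(-120, 0) = 0, max(-22.5, 0) = 0, max(32.75, 0) = 32.75
Node u (S = 150): V_u = 1/1.07·[0.3385·0.0000 + 0.6615·0.0000] = 0.0000
Node d (S = 85): V_d = 1/1.07·[0.3385·0.0000 + 0.6615·32.7500] = 20.2480
Node 0 (S = 100): V_0 = 1/1.07·[0.3385·0.0000 + 0.6615·20.2480] = 12.5185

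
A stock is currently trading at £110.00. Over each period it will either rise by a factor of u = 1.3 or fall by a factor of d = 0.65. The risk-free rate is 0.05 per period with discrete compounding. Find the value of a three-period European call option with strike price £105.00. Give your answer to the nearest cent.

Risk-neutral probability p = (1 + 0.05 − 0.65)/(1.3 − 0.65) = 0.4000/0.6500 = 0.6154
Terminal stock prices: S_uuu = 241.7, S_uud = 120.8, S_udd = 60.42, S_ddd = 30.21
Terminal payoffs (S − K): max(136.7, 0) = 136.7, max(15.84, 0) = 15.84, max(-44.58, 0) = 0, max(-74.79, 0) = 0
Node uu (S = 185.9): V_uu = 1/1.05·[0.6154·136.6700 + 0.3846·15.8350] = 85.9000
Node ud (S = 92.95): V_ud = 1/1.05·[0.6154·15.8350 + 0.3846·0.0000] = 9.2806
Node dd (S = 46.48): V_dd = 1/1.05·[0.6154·0.0000 + 0.3846·0.0000] = 0.0000
Node u (S = 143): V_u = 1/1.05·[0.6154·85.9000 + 0.3846·9.2806] = 53.7438
Node d (S = 71.5): V_d = 1/1.05·[0.6154·9.2806 + 0.3846·0.0000] = 5.4392
Node 0 (S = 110): V_0 = 1/1.05·[0.6154·53.7438 + 0.3846·5.4392] = 33.4906

£33.49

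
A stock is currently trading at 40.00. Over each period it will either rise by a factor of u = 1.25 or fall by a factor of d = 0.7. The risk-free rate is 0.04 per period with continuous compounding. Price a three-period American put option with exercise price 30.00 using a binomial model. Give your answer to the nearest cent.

2.26

Risk-neutral probability p = (e^0.04 − 0.7)/(1.25 − 0.7) = 0.3408/0.5500 = 0.6197
Terminal stock prices: S_uuu = 78.12, S_uud = 43.75, S_udd = 24.5, S_ddd = 13.72
Terminal payoffs (K − S): max(-48.12, 0) = 0, max(-13.75, 0) = 0, max(5.5, 0) = 5.5, max(16.28, 0) = 16.28
Node uu (S = 62.5): continuation = e^(−0.04)·[0.6197·0.0000 + 0.3803·0.0000] = 0.0000; exercise value = 0.0000 ≤ continuation, so V_uu = 0.0000
Node ud (S = 35): continuation = e^(−0.04)·[0.6197·0.0000 + 0.3803·5.5000] = 2.0099; exercise value = 0.0000 ≤ continuation, so V_ud = 2.0099
Node dd (S = 19.6): continuation = e^(−0.04)·[0.6197·5.5000 + 0.3803·16.2800] = 9.2237; exercise value = 10.4000 > continuation, so V_dd = 10.4000 (exercise)
Node u (S = 50): continuation = e^(−0.04)·[0.6197·0.0000 + 0.3803·2.0099] = 0.7345; exercise value = 0.0000 ≤ continuation, so V_u = 0.7345
Node d (S = 28): continuation = e^(−0.04)·[0.6197·2.0099 + 0.3803·10.4000] = 4.9971; exercise value = 2.0000 ≤ continuation, so V_d = 4.9971
Node 0 (S = 40): continuation = e^(−0.04)·[0.6197·0.7345 + 0.3803·4.9971] = 2.2634; exercise value = 0.0000 ≤ continuation, so V_0 = 2.2634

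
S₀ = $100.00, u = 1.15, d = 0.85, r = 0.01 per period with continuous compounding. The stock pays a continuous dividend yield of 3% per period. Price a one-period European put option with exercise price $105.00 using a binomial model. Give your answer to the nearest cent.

Per-period risk-free factor R = e^0.01 = 1.0101; dividend-adjusted growth = e^(0.01−0.03) = 0.9802.
Risk-neutral probability p = (0.9802 − 0.85)/(1.15 − 0.85) = 0.1302/0.3000 = 0.4340
Terminal stock prices: S_u = 115, S_d = 85
Terminal payoffs (K − S): max(-10, 0) = 0, max(20, 0) = 20
Node 0 (S = 100): V_0 = e^(−0.01)·[0.4340·0.0000 + 0.5660·20.0000] = 11.2075

$11.21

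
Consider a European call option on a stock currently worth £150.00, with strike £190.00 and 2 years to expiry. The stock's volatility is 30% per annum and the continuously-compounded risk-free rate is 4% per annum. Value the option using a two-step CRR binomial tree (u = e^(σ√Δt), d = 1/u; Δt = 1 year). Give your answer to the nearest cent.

£18.66

CRR parameters: u = e^(σ√Δt) = e^(0.3·√1) = 1.3499, d = 1/u = 0.7408
Per-period rate: rΔt = 0.04·1 = 0.04, so R = e^0.04 = 1.0408
Risk-neutral probability p = (e^0.04 − 0.7408)/(1.3499 − 0.7408) = 0.3000/0.6090 = 0.4926
Terminal stock prices: S_uu = 273.3, S_ud = 150, S_dd = 82.32
Terminal payoffs (S − K): max(83.32, 0) = 83.32, max(-40, 0) = 0, max(-107.7, 0) = 0
Node u (S = 202.5): V_u = e^(−0.04)·[0.4926·83.3178 + 0.5074·0.0000] = 39.4303
Node d (S = 111.1): V_d = e^(−0.04)·[0.4926·0.0000 + 0.5074·0.0000] = 0.0000
Node 0 (S = 150): V_0 = e^(−0.04)·[0.4926·39.4303 + 0.5074·0.0000] = 18.6605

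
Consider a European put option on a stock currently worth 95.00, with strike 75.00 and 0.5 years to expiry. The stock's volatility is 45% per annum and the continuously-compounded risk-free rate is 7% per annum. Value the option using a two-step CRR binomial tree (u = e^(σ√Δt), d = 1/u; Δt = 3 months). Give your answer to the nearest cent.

CRR parameters: u = e^(σ√Δt) = e^(0.45·√0.25) = 1.2523, d = 1/u = 0.7985
Per-period rate: rΔt = 0.07·0.25 = 0.0175, so R = e^0.0175 = 1.0177
Risk-neutral probability p = (e^0.0175 − 0.7985)/(1.2523 − 0.7985) = 0.2191/0.4538 = 0.4829
Terminal stock prices: S_uu = 149, S_ud = 95, S_dd = 60.57
Terminal payoffs (K − S): max(-73.99, 0) = 0, max(-20, 0) = 0, max(14.43, 0) = 14.43
Node u (S = 119): V_u = e^(−0.0175)·[0.4829·0.0000 + 0.5171·0.0000] = 0.0000
Node d (S = 75.86): V_d = e^(−0.0175)·[0.4829·0.0000 + 0.5171·14.4253] = 7.3301
Node 0 (S = 95): V_0 = e^(−0.0175)·[0.4829·0.0000 + 0.5171·7.3301] = 3.7247

3.72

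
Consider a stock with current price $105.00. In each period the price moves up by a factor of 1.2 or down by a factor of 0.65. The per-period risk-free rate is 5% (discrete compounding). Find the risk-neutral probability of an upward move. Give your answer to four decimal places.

p = 0.7273

Risk-neutral probability p = (1 + 0.05 − 0.65)/(1.2 − 0.65) = 0.4000/0.5500 = 0.7273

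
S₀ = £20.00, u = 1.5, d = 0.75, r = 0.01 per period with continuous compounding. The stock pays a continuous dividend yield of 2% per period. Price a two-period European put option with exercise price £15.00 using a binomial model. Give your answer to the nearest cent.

Per-period risk-free factor R = e^0.01 = 1.0101; dividend-adjusted growth = e^(0.01−0.02) = 0.9900.
Risk-neutral probability p = (0.9900 − 0.75)/(1.5 − 0.75) = 0.2400/0.7500 = 0.3201
Terminal stock prices: S_uu = 45, S_ud = 22.5, S_dd = 11.25
Terminal payoffs (K − S): max(-30, 0) = 0, max(-7.5, 0) = 0, max(3.75, 0) = 3.75
Node u (S = 30): V_u = e^(−0.01)·[0.3201·0.0000 + 0.6799·0.0000] = 0.0000
Node d (S = 15): V_d = e^(−0.01)·[0.3201·0.0000 + 0.6799·3.7500] = 2.5244
Node 0 (S = 20): V_0 = e^(−0.01)·[0.3201·0.0000 + 0.6799·2.5244] = 1.6993

£1.70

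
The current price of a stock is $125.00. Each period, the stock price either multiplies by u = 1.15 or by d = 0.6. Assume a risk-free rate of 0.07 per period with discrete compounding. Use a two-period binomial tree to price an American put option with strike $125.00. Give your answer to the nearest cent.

Risk-neutral probability p = (1 + 0.07 − 0.6)/(1.15 − 0.6) = 0.4700/0.5500 = 0.8545
Terminal stock prices: S_uu = 165.3, S_ud = 86.25, S_dd = 45
Terminal payoffs (K − S): max(-40.31, 0) = 0, max(38.75, 0) = 38.75, max(80, 0) = 80
Node u (S = 143.8): continuation = 1/1.07·[0.8545·0.0000 + 0.1455·38.7500] = 5.2676; exercise value = 0.0000 ≤ continuation, so V_u = 5.2676
Node d (S = 75): continuation = 1/1.07·[0.8545·38.7500 + 0.1455·80.0000] = 41.8224; exercise value = 50.0000 > continuation, so V_d = 50.0000 (exercise)
Node 0 (S = 125): continuation = 1/1.07·[0.8545·5.2676 + 0.1455·50.0000] = 11.0039; exercise value = 0.0000 ≤ continuation, so V_0 = 11.0039

$11.00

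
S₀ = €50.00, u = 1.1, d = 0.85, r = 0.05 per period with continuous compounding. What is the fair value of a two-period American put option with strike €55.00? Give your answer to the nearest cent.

Risk-neutral probability p = (e^0.05 − 0.85)/(1.1 − 0.85) = 0.2013/0.2500 = 0.8051
Terminal stock prices: S_uu = 60.5, S_ud = 46.75, S_dd = 36.12
Terminal payoffs (K − S): max(-5.5, 0) = 0, max(8.25, 0) = 8.25, max(18.88, 0) = 18.88
Node u (S = 55): continuation = e^(−0.05)·[0.8051·0.0000 + 0.1949·8.2500] = 1.5296; exercise value = 0.0000 ≤ continuation, so V_u = 1.5296
Node d (S = 42.5): continuation = e^(−0.05)·[0.8051·8.2500 + 0.1949·18.8750] = 9.8176; exercise value = 12.5000 > continuation, so V_d = 12.5000 (exercise)
Node 0 (S = 50): continuation = e^(−0.05)·[0.8051·1.5296 + 0.1949·12.5000] = 3.4890; exercise value = 5.0000 > continuation, so V_0 = 5.0000 (exercise)

€5.00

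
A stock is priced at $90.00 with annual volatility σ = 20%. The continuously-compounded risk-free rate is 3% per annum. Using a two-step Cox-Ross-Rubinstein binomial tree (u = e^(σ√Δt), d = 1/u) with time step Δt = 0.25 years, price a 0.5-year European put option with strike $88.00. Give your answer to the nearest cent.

$3.35

CRR parameters: u = e^(σ√Δt) = e^(0.2·√0.25) = 1.1052, d = 1/u = 0.9048
Per-period rate: rΔt = 0.03·0.25 = 0.0075, so R = e^0.0075 = 1.0075
Risk-neutral probability p = (e^0.0075 − 0.9048)/(1.1052 − 0.9048) = 0.1027/0.2003 = 0.5126
Terminal stock prices: S_uu = 109.9, S_ud = 90, S_dd = 73.69
Terminal payoffs (K − S): max(-21.93, 0) = 0, max(-2, 0) = 0, max(14.31, 0) = 14.31
Node u (S = 99.47): V_u = e^(−0.0075)·[0.5126·0.0000 + 0.4874·0.0000] = 0.0000
Node d (S = 81.44): V_d = e^(−0.0075)·[0.5126·0.0000 + 0.4874·14.3142] = 6.9246
Node 0 (S = 90): V_0 = e^(−0.0075)·[0.5126·0.0000 + 0.4874·6.9246] = 3.3499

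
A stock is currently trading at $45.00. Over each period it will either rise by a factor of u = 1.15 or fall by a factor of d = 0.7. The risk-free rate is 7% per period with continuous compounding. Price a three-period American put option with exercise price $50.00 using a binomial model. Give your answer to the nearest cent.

$5.48

Risk-neutral probability p = (e^0.07 − 0.7)/(1.15 − 0.7) = 0.3725/0.4500 = 0.8278
Terminal stock prices: S_uuu = 68.44, S_uud = 41.66, S_udd = 25.36, S_ddd = 15.43
Terminal payoffs (K − S): max(-18.44, 0) = 0, max(8.341, 0) = 8.341, max(24.64, 0) = 24.64, max(34.57, 0) = 34.57
Node uu (S = 59.51): continuation = e^(−0.07)·[0.8278·0.0000 + 0.1722·8.3413] = 1.3393; exercise value = 0.0000 ≤ continuation, so V_uu = 1.3393
Node ud (S = 36.22): continuation = e^(−0.07)·[0.8278·8.3413 + 0.1722·24.6425] = 10.3947; exercise value = 13.7750 > continuation, so V_ud = 13.7750 (exercise)
Node dd (S = 22.05): continuation = e^(−0.07)·[0.8278·24.6425 + 0.1722·34.5650] = 24.5697; exercise value = 27.9500 > continuation, so V_dd = 27.9500 (exercise)
Node u (S = 51.75): continuation = e^(−0.07)·[0.8278·1.3393 + 0.1722·13.7750] = 3.2454; exercise value = 0.0000 ≤ continuation, so V_u = 3.2454
Node d (S = 31.5): continuation = e^(−0.07)·[0.8278·13.7750 + 0.1722·27.9500] = 15.1197; exercise value = 18.5000 > continuation, so V_d = 18.5000 (exercise)
Node 0 (S = 45): continuation = e^(−0.07)·[0.8278·3.2454 + 0.1722·18.5000] = 5.4753; exercise value = 5.0000 ≤ continuation, so V_0 = 5.4753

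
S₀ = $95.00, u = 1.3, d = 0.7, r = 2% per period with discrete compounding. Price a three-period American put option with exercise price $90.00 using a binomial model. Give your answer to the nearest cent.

$15.55

Risk-neutral probability p = (1 + 0.02 − 0.7)/(1.3 − 0.7) = 0.3200/0.6000 = 0.5333
Terminal stock prices: S_uuu = 208.7, S_uud = 112.4, S_udd = 60.51, S_ddd = 32.58
Terminal payoffs (K − S): max(-118.7, 0) = 0, max(-22.39, 0) = 0, max(29.49, 0) = 29.49, max(57.42, 0) = 57.42
Node uu (S = 160.6): continuation = 1/1.02·[0.5333·0.0000 + 0.4667·0.0000] = 0.0000; exercise value = 0.0000 ≤ continuation, so V_uu = 0.0000
Node ud (S = 86.45): continuation = 1/1.02·[0.5333·0.0000 + 0.4667·29.4850] = 13.4899; exercise value = 3.5500 ≤ continuation, so V_ud = 13.4899
Node dd (S = 46.55): continuation = 1/1.02·[0.5333·29.4850 + 0.4667·57.4150] = 41.6853; exercise value = 43.4500 > continuation, so V_dd = 43.4500 (exercise)
Node u (S = 123.5): continuation = 1/1.02·[0.5333·0.0000 + 0.4667·13.4899] = 6.1718; exercise value = 0.0000 ≤ continuation, so V_u = 6.1718
Node d (S = 66.5): continuation = 1/1.02·[0.5333·13.4899 + 0.4667·43.4500] = 26.9326; exercise value = 23.5000 ≤ continuation, so V_d = 26.9326
Node 0 (S = 95): continuation = 1/1.02·[0.5333·6.1718 + 0.4667·26.9326] = 15.5492; exercise value = 0.0000 ≤ continuation, so V_0 = 15.5492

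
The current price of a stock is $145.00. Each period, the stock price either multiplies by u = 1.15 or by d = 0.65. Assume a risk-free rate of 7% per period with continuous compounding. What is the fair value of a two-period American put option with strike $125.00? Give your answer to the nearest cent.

$6.33

Risk-neutral probability p = (e^0.07 − 0.65)/(1.15 − 0.65) = 0.4225/0.5000 = 0.8450
Terminal stock prices: S_uu = 191.8, S_ud = 108.4, S_dd = 61.26
Terminal payoffs (K − S): max(-66.76, 0) = 0, max(16.61, 0) = 16.61, max(63.74, 0) = 63.74
Node u (S = 166.8): continuation = e^(−0.07)·[0.8450·0.0000 + 0.1550·16.6125] = 2.4006; exercise value = 0.0000 ≤ continuation, so V_u = 2.4006
Node d (S = 94.25): continuation = e^(−0.07)·[0.8450·16.6125 + 0.1550·63.7375] = 22.2992; exercise value = 30.7500 > continuation, so V_d = 30.7500 (exercise)
Node 0 (S = 145): continuation = e^(−0.07)·[0.8450·2.4006 + 0.1550·30.7500] = 6.3350; exercise value = 0.0000 ≤ continuation, so V_0 = 6.3350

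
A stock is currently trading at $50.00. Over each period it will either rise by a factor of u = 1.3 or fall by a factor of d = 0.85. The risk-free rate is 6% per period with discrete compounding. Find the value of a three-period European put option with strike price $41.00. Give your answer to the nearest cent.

$1.31

Risk-neutral probability p = (1 + 0.06 − 0.85)/(1.3 − 0.85) = 0.2100/0.4500 = 0.4667
Terminal stock prices: S_uuu = 109.9, S_uud = 71.83, S_udd = 46.96, S_ddd = 30.71
Terminal payoffs (K − S): max(-68.85, 0) = 0, max(-30.83, 0) = 0, max(-5.962, 0) = 0, max(10.29, 0) = 10.29
Node uu (S = 84.5): V_uu = 1/1.06·[0.4667·0.0000 + 0.5333·0.0000] = 0.0000
Node ud (S = 55.25): V_ud = 1/1.06·[0.4667·0.0000 + 0.5333·0.0000] = 0.0000
Node dd (S = 36.12): V_dd = 1/1.06·[0.4667·0.0000 + 0.5333·10.2938] = 5.1792
Node u (S = 65): V_u = 1/1.06·[0.4667·0.0000 + 0.5333·0.0000] = 0.0000
Node d (S = 42.5): V_d = 1/1.06·[0.4667·0.0000 + 0.5333·5.1792] = 2.6059
Node 0 (S = 50): V_0 = 1/1.06·[0.4667·0.0000 + 0.5333·2.6059] = 1.3111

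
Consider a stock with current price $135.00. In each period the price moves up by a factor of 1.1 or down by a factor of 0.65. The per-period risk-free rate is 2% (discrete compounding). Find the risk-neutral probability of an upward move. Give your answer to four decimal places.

p = 0.8222

Risk-neutral probability p = (1 + 0.02 − 0.65)/(1.1 − 0.65) = 0.3700/0.4500 = 0.8222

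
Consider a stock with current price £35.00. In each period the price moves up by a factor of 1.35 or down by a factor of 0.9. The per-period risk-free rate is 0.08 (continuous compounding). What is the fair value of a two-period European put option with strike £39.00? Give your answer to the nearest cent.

£3.19

Risk-neutral probability p = (e^0.08 − 0.9)/(1.35 − 0.9) = 0.1833/0.4500 = 0.4073
Terminal stock prices: S_uu = 63.79, S_ud = 42.52, S_dd = 28.35
Terminal payoffs (K − S): max(-24.79, 0) = 0, max(-3.525, 0) = 0, max(10.65, 0) = 10.65
Node u (S = 47.25): V_u = e^(−0.08)·[0.4073·0.0000 + 0.5927·0.0000] = 0.0000
Node d (S = 31.5): V_d = e^(−0.08)·[0.4073·0.0000 + 0.5927·10.6500] = 5.8269
Node 0 (S = 35): V_0 = e^(−0.08)·[0.4073·0.0000 + 0.5927·5.8269] = 3.1881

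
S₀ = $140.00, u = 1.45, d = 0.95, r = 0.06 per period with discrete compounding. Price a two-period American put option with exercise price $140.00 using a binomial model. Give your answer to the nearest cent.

$7.39

Risk-neutral probability p = (1 + 0.06 − 0.95)/(1.45 − 0.95) = 0.1100/0.5000 = 0.2200
Terminal stock prices: S_uu = 294.4, S_ud = 192.8, S_dd = 126.3
Terminal payoffs (K − S): max(-154.4, 0) = 0, max(-52.85, 0) = 0, max(13.65, 0) = 13.65
Node u (S = 203): continuation = 1/1.06·[0.2200·0.0000 + 0.7800·0.0000] = 0.0000; exercise value = 0.0000 ≤ continuation, so V_u = 0.0000
Node d (S = 133): continuation = 1/1.06·[0.2200·0.0000 + 0.7800·13.6500] = 10.0443; exercise value = 7.0000 ≤ continuation, so V_d = 10.0443
Node 0 (S = 140): continuation = 1/1.06·[0.2200·0.0000 + 0.7800·10.0443] = 7.3911; exercise value = 0.0000 ≤ continuation, so V_0 = 7.3911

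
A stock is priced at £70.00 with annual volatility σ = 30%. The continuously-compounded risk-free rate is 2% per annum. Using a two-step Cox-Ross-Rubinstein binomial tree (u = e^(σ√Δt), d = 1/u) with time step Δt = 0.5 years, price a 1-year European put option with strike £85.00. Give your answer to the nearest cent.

£18.09

CRR parameters: u = e^(σ√Δt) = e^(0.3·√0.5) = 1.2363, d = 1/u = 0.8089
Per-period rate: rΔt = 0.02·0.5 = 0.01, so R = e^0.01 = 1.0101
Risk-neutral probability p = (e^0.01 − 0.8089)/(1.2363 − 0.8089) = 0.2012/0.4275 = 0.4707
Terminal stock prices: S_uu = 107, S_ud = 70, S_dd = 45.8
Terminal payoffs (K − S): max(-21.99, 0) = 0, max(15, 0) = 15, max(39.2, 0) = 39.2
Node u (S = 86.54): V_u = e^(−0.01)·[0.4707·0.0000 + 0.5293·15.0000] = 7.8608
Node d (S = 56.62): V_d = e^(−0.01)·[0.4707·15.0000 + 0.5293·39.2024] = 27.5342
Node 0 (S = 70): V_0 = e^(−0.01)·[0.4707·7.8608 + 0.5293·27.5342] = 18.0926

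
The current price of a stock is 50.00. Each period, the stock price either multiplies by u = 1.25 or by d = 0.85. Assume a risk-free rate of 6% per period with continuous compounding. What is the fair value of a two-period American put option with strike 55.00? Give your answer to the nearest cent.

Risk-neutral probability p = (e^0.06 − 0.85)/(1.25 − 0.85) = 0.2118/0.4000 = 0.5296
Terminal stock prices: S_uu = 78.12, S_ud = 53.12, S_dd = 36.12
Terminal payoffs (K − S): max(-23.12, 0) = 0, max(1.875, 0) = 1.875, max(18.88, 0) = 18.88
Node u (S = 62.5): continuation = e^(−0.06)·[0.5296·0.0000 + 0.4704·1.8750] = 0.8307; exercise value = 0.0000 ≤ continuation, so V_u = 0.8307
Node d (S = 42.5): continuation = e^(−0.06)·[0.5296·1.8750 + 0.4704·18.8750] = 9.2970; exercise value = 12.5000 > continuation, so V_d = 12.5000 (exercise)
Node 0 (S = 50): continuation = e^(−0.06)·[0.5296·0.8307 + 0.4704·12.5000] = 5.9520; exercise value = 5.0000 ≤ continuation, so V_0 = 5.9520

5.95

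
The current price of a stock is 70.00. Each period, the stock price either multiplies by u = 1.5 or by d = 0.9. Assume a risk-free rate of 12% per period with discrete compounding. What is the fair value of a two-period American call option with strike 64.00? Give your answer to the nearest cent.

Risk-neutral probability p = (1 + 0.12 − 0.9)/(1.5 − 0.9) = 0.2200/0.6000 = 0.3667
Terminal stock prices: S_uu = 157.5, S_ud = 94.5, S_dd = 56.7
Terminal payoffs (S − K): max(93.5, 0) = 93.5, max(30.5, 0) = 30.5, max(-7.3, 0) = 0
Node u (S = 105): continuation = 1/1.12·[0.3667·93.5000 + 0.6333·30.5000] = 47.8571; exercise value = 41.0000 ≤ continuation, so V_u = 47.8571
Node d (S = 63): continuation = 1/1.12·[0.3667·30.5000 + 0.6333·0.0000] = 9.9851; exercise value = 0.0000 ≤ continuation, so V_d = 9.9851
Node 0 (S = 70): continuation = 1/1.12·[0.3667·47.8571 + 0.6333·9.9851] = 21.3139; exercise value = 6.0000 ≤ continuation, so V_0 = 21.3139

21.31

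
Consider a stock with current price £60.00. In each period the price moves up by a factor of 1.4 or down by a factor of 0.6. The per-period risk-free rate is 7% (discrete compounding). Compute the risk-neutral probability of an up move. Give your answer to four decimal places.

Risk-neutral probability p = (1 + 0.07 − 0.6)/(1.4 − 0.6) = 0.4700/0.8000 = 0.5875

p = 0.5875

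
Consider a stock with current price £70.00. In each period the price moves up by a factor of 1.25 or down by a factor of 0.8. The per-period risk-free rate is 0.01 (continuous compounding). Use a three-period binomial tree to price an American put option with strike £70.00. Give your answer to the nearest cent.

£10.63

Risk-neutral probability p = (e^0.01 − 0.8)/(1.25 − 0.8) = 0.2101/0.4500 = 0.4668
Terminal stock prices: S_uuu = 136.7, S_uud = 87.5, S_udd = 56, S_ddd = 35.84
Terminal payoffs (K − S): max(-66.72, 0) = 0, max(-17.5, 0) = 0, max(14, 0) = 14, max(34.16, 0) = 34.16
Node uu (S = 109.4): continuation = e^(−0.01)·[0.4668·0.0000 + 0.5332·0.0000] = 0.0000; exercise value = 0.0000 ≤ continuation, so V_uu = 0.0000
Node ud (S = 70): continuation = e^(−0.01)·[0.4668·0.0000 + 0.5332·14.0000] = 7.3908; exercise value = 0.0000 ≤ continuation, so V_ud = 7.3908
Node dd (S = 44.8): continuation = e^(−0.01)·[0.4668·14.0000 + 0.5332·34.1600] = 24.5035; exercise value = 25.2000 > continuation, so V_dd = 25.2000 (exercise)
Node u (S = 87.5): continuation = e^(−0.01)·[0.4668·0.0000 + 0.5332·7.3908] = 3.9017; exercise value = 0.0000 ≤ continuation, so V_u = 3.9017
Node d (S = 56): continuation = e^(−0.01)·[0.4668·7.3908 + 0.5332·25.2000] = 16.7190; exercise value = 14.0000 ≤ continuation, so V_d = 16.7190
Node 0 (S = 70): continuation = e^(−0.01)·[0.4668·3.9017 + 0.5332·16.7190] = 10.6294; exercise value = 0.0000 ≤ continuation, so V_0 = 10.6294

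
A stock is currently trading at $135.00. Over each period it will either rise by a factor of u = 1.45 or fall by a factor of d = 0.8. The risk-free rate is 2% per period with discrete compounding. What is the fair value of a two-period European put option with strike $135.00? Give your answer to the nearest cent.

$20.44

Risk-neutral probability p = (1 + 0.02 − 0.8)/(1.45 − 0.8) = 0.2200/0.6500 = 0.3385
Terminal stock prices: S_uu = 283.8, S_ud = 156.6, S_dd = 86.4
Terminal payoffs (K − S): max(-148.8, 0) = 0, max(-21.6, 0) = 0, max(48.6, 0) = 48.6
Node u (S = 195.8): V_u = 1/1.02·[0.3385·0.0000 + 0.6615·0.0000] = 0.0000
Node d (S = 108): V_d = 1/1.02·[0.3385·0.0000 + 0.6615·48.6000] = 31.5204
Node 0 (S = 135): V_0 = 1/1.02·[0.3385·0.0000 + 0.6615·31.5204] = 20.4431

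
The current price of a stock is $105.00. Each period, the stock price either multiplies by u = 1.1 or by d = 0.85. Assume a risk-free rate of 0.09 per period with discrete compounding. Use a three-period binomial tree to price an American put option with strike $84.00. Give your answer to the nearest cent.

Risk-neutral probability p = (1 + 0.09 − 0.85)/(1.1 − 0.85) = 0.2400/0.2500 = 0.9600
Terminal stock prices: S_uuu = 139.8, S_uud = 108, S_udd = 83.45, S_ddd = 64.48
Terminal payoffs (K − S): max(-55.76, 0) = 0, max(-23.99, 0) = 0, max(0.5512, 0) = 0.5512, max(19.52, 0) = 19.52
Node uu (S = 127.1): continuation = 1/1.09·[0.9600·0.0000 + 0.0400·0.0000] = 0.0000; exercise value = 0.0000 ≤ continuation, so V_uu = 0.0000
Node ud (S = 98.18): continuation = 1/1.09·[0.9600·0.0000 + 0.0400·0.5512] = 0.0202; exercise value = 0.0000 ≤ continuation, so V_ud = 0.0202
Node dd (S = 75.86): continuation = 1/1.09·[0.9600·0.5512 + 0.0400·19.5169] = 1.2017; exercise value = 8.1375 > continuation, so V_dd = 8.1375 (exercise)
Node u (S = 115.5): continuation = 1/1.09·[0.9600·0.0000 + 0.0400·0.0202] = 0.0007; exercise value = 0.0000 ≤ continuation, so V_u = 0.0007
Node d (S = 89.25): continuation = 1/1.09·[0.9600·0.0202 + 0.0400·8.1375] = 0.3164; exercise value = 0.0000 ≤ continuation, so V_d = 0.3164
Node 0 (S = 105): continuation = 1/1.09·[0.9600·0.0007 + 0.0400·0.3164] = 0.0123; exercise value = 0.0000 ≤ continuation, so V_0 = 0.0123

$0.01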